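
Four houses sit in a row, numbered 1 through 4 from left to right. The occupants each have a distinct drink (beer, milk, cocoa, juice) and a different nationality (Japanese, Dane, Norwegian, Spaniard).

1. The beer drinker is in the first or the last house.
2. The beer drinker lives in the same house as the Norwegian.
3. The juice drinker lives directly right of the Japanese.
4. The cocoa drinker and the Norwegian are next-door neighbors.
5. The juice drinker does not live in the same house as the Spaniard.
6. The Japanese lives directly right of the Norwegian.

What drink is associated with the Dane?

The Japanese is in house 2 (clue 6).
By clue 6, the Norwegian is in house 1.
By clue 2, the beer drinker is in house 1.
Clue 3 places the juice drinker in house 3.
Clue 4 places the cocoa drinker in house 2.
Clue 5: the Spaniard is in house 4.
That leaves milk as the drink for house 4.
That leaves Dane as the nationality for house 3.
So: house 1 = beer/Norwegian, house 2 = cocoa/Japanese, house 3 = juice/Dane, house 4 = milk/Spaniard.

juice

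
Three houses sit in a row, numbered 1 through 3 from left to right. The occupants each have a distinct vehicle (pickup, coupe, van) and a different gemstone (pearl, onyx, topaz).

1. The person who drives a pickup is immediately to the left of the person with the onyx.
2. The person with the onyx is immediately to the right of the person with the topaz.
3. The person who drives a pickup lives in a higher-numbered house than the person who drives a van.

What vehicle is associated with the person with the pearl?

van

Clue 3: the person who drives a pickup is in house 2.
By clue 3, the person who drives a van is in house 1.
House 3's vehicle must be coupe (nothing else left).
By clue 1, the person with the onyx is in house 3.
By clue 2, the person with the topaz is in house 2.
That leaves pearl as the gemstone for house 1.
So: house 1 = van/pearl, house 2 = pickup/topaz, house 3 = coupe/onyx.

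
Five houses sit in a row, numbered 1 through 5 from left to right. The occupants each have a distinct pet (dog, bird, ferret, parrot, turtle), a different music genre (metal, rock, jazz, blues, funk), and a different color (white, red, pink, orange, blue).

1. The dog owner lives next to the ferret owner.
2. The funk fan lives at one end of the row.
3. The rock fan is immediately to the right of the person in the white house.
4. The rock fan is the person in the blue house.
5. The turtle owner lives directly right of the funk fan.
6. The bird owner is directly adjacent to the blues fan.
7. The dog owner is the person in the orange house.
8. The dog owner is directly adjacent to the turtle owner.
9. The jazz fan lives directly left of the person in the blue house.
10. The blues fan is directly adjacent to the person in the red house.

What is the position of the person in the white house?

Clue 5: the turtle owner is in house 2.
By clue 5, the funk fan is in house 1.
Clue 1: the dog owner is in house 3.
By clue 1, the ferret owner is in house 4.
Clue 7 places the person in the orange house in house 3.
From clue 4, the rock fan must be in house 5.
Clue 4: the person in the blue house is in house 5.
Clue 9: the jazz fan is in house 4.
House 2's music genre must be blues (nothing else left).
So house 3 gets metal for music genre.
By clue 3, the person in the white house is in house 4.
Clue 6: the bird owner is in house 1.
House 5's pet must be parrot (nothing else left).
So house 1 gets red for color.
So house 2 gets pink for color.
So: house 1 = bird/funk/red, house 2 = turtle/blues/pink, house 3 = dog/metal/orange, house 4 = ferret/jazz/white, house 5 = parrot/rock/blue.

4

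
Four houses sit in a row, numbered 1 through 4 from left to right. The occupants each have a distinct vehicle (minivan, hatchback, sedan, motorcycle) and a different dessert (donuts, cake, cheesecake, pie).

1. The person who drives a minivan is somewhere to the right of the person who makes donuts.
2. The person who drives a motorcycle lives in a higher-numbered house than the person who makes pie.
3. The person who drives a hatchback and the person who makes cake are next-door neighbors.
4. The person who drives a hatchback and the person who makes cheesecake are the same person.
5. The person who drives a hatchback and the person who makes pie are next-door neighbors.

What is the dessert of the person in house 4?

The person who drives a minivan is narrowed to house 2 or 3 or 4; consider each.
Placing it in house 3 and house 4 leads to a contradiction, so it's in house 2.
Clue 1: the person who makes donuts is in house 1.
The only vehicle still possible for house 1 is sedan.
The person who drives a hatchback is narrowed to house 3 or 4; consider each.
Placing it in house 4 leads to a contradiction, so it's in house 3.
The person who makes cheesecake is in house 3 (clue 4).
By clue 5, the person who makes pie is in house 2.
That leaves motorcycle as the vehicle for house 4.
So house 4 gets cake for dessert.
So: house 1 = sedan/donuts, house 2 = minivan/pie, house 3 = hatchback/cheesecake, house 4 = motorcycle/cake.

cake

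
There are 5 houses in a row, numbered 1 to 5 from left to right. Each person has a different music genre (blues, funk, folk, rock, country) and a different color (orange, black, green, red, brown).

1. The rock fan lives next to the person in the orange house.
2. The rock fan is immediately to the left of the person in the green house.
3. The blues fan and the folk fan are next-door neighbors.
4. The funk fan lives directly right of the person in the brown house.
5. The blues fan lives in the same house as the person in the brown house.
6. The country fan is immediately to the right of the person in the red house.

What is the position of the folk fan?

1

The blues fan is narrowed to house 1 or 2 or 3 or 4; consider each.
Placing it in house 1 and house 3 and house 4 leads to a contradiction, so it's in house 2.
From clue 5, the person in the brown house must be in house 2.
From clue 4, the funk fan must be in house 3.
The only music genre still possible for house 1 is folk.
That leaves rock as the music genre for house 4.
So house 5 gets country for music genre.
The only color still possible for house 1 is black.
Clue 2 places the person in the green house in house 5.
From clue 6, the person in the red house must be in house 4.
The only color still possible for house 3 is orange.
So: house 1 = folk/black, house 2 = blues/brown, house 3 = funk/orange, house 4 = rock/red, house 5 = country/green.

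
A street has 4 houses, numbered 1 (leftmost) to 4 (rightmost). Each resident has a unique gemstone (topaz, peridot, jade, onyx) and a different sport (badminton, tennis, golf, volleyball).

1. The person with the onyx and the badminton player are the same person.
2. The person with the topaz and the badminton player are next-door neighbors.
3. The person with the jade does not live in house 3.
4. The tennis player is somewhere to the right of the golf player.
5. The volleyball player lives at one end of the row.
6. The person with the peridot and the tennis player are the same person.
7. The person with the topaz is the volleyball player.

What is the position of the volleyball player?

4

The person with the onyx is narrowed to house 2 or 3; consider each.
Placing it in house 2 leads to a contradiction, so it's in house 3.
By clue 1, the badminton player is in house 3.
By clue 2, the person with the topaz is in house 4.
Clue 7 places the volleyball player in house 4.
The only gemstone still possible for house 1 is jade.
That leaves peridot as the gemstone for house 2.
So house 1 gets golf for sport.
House 2 sport: only tennis fits.
So: house 1 = jade/golf, house 2 = peridot/tennis, house 3 = onyx/badminton, house 4 = topaz/volleyball.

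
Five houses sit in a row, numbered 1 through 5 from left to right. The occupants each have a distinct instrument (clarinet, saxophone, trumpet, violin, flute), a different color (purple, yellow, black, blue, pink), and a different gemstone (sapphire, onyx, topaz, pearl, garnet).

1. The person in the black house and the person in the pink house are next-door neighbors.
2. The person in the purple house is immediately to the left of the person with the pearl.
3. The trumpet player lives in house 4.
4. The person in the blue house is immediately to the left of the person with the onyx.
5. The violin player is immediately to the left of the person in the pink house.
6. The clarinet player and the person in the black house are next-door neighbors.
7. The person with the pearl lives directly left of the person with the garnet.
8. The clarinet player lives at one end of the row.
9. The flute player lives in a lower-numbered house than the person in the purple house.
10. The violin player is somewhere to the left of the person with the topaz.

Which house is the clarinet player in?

5

From clue 3, the trumpet player must be in house 4.
The only gemstone still possible for house 1 is sapphire.
That leaves yellow as the color for house 5.
Clue 1 places the person in the pink house in house 3.
Clue 5: the violin player is in house 2.
So house 1 gets flute for instrument.
House 3's instrument must be saxophone (nothing else left).
The only instrument still possible for house 5 is clarinet.
So house 1 gets blue for color.
So house 4 gets black for color.
House 2 gemstone: only onyx fits.
By clue 2, the person with the pearl is in house 3.
From clue 7, the person with the garnet must be in house 4.
The only color still possible for house 2 is purple.
House 5's gemstone must be topaz (nothing else left).
So: house 1 = flute/blue/sapphire, house 2 = violin/purple/onyx, house 3 = saxophone/pink/pearl, house 4 = trumpet/black/garnet, house 5 = clarinet/yellow/topaz.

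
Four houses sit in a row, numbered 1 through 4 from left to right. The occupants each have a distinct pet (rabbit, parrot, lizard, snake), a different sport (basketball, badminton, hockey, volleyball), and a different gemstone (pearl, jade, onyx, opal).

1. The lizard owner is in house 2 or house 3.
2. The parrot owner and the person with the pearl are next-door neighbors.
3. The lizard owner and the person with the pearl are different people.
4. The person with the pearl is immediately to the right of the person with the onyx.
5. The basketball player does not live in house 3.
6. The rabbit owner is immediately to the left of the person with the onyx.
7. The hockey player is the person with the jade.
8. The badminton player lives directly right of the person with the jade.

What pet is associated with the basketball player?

parrot

The lizard owner is narrowed to house 2 or 3; consider each.
Placing it in house 3 leads to a contradiction, so it's in house 2.
Clue 6 places the person with the onyx in house 2.
So house 1 gets rabbit for pet.
By clue 4, the person with the pearl is in house 3.
House 1 gemstone: only jade fits.
That leaves opal as the gemstone for house 4.
Clue 2: the parrot owner is in house 4.
Clue 7 places the hockey player in house 1.
From clue 8, the badminton player must be in house 2.
House 3's pet must be snake (nothing else left).
So house 3 gets volleyball for sport.
That leaves basketball as the sport for house 4.
So: house 1 = rabbit/hockey/jade, house 2 = lizard/badminton/onyx, house 3 = snake/volleyball/pearl, house 4 = parrot/basketball/opal.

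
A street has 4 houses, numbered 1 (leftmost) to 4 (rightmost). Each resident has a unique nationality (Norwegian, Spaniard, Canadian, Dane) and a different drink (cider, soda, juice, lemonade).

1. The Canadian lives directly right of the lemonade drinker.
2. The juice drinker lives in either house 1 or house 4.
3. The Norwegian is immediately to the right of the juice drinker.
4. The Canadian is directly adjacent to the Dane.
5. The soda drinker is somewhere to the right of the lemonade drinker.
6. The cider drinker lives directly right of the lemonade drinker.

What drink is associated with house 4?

From clue 3, the Norwegian must be in house 2.
Clue 3: the juice drinker is in house 1.
House 1's nationality must be Spaniard (nothing else left).
House 2 drink: only lemonade fits.
Clue 1: the Canadian is in house 3.
By clue 4, the Dane is in house 4.
Clue 6 places the cider drinker in house 3.
House 4 drink: only soda fits.
So: house 1 = Spaniard/juice, house 2 = Norwegian/lemonade, house 3 = Canadian/cider, house 4 = Dane/soda.

soda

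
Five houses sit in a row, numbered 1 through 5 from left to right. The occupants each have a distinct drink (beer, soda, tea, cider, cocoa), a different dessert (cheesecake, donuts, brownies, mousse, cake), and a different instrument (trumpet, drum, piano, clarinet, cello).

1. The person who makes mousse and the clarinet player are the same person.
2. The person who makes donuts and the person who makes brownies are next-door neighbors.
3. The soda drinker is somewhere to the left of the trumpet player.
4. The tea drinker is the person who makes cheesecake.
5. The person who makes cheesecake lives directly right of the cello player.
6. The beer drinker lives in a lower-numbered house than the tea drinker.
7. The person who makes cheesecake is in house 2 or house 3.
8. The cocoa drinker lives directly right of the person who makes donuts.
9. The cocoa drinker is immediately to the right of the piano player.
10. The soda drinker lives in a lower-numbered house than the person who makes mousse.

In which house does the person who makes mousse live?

5

The beer drinker is narrowed to house 1 or 2; consider each.
Placing it in house 2 leads to a contradiction, so it's in house 1.
The tea drinker is narrowed to house 2 or 3; consider each.
Placing it in house 3 leads to a contradiction, so it's in house 2.
From clue 4, the person who makes cheesecake must be in house 2.
From clue 5, the cello player must be in house 1.
So house 1 gets cake for dessert.
House 2 instrument: only drum fits.
House 3 instrument: only piano fits.
By clue 9, the cocoa drinker is in house 4.
That leaves cider as the drink for house 5.
By clue 8, the person who makes donuts is in house 3.
House 3's drink must be soda (nothing else left).
Clue 2 places the person who makes brownies in house 4.
House 5 dessert: only mousse fits.
Clue 1: the clarinet player is in house 5.
So house 4 gets trumpet for instrument.
So: house 1 = beer/cake/cello, house 2 = tea/cheesecake/drum, house 3 = soda/donuts/piano, house 4 = cocoa/brownies/trumpet, house 5 = cider/mousse/clarinet.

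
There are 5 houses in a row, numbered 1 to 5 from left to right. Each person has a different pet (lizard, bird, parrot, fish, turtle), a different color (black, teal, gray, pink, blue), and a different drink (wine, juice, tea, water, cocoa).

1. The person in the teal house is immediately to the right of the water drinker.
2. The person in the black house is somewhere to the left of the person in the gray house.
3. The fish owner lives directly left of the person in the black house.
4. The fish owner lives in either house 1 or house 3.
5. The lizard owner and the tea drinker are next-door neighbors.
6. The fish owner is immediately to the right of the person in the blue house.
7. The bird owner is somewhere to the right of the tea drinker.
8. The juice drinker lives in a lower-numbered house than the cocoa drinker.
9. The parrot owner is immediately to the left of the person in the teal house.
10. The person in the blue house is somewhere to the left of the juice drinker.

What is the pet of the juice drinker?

The fish owner is in house 3 (clue 6).
Clue 6: the person in the blue house is in house 2.
House 1 color: only pink fits.
The person in the black house is in house 4 (clue 3).
So house 3 gets teal for color.
That leaves gray as the color for house 5.
The water drinker is in house 2 (clue 1).
Clue 9: the parrot owner is in house 2.
So house 1 gets turtle for pet.
The only drink still possible for house 1 is wine.
House 5 drink: only cocoa fits.
The bird owner is narrowed to house 4 or 5; consider each.
Placing it in house 4 leads to a contradiction, so it's in house 5.
House 4 pet: only lizard fits.
Clue 5: the tea drinker is in house 3.
So house 4 gets juice for drink.
So: house 1 = turtle/pink/wine, house 2 = parrot/blue/water, house 3 = fish/teal/tea, house 4 = lizard/black/juice, house 5 = bird/gray/cocoa.

lizard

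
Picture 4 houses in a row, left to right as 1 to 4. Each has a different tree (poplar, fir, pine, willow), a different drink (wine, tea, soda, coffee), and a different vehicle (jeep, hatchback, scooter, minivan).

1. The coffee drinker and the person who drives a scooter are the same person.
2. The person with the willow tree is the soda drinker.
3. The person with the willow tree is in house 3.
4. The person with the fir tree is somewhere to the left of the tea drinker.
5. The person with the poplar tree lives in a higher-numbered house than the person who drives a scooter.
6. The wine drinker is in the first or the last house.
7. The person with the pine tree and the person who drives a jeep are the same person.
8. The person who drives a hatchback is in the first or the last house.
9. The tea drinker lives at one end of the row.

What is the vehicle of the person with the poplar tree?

hatchback

Clue 3: the person with the willow tree is in house 3.
Clue 9: the tea drinker is in house 4.
The soda drinker is in house 3 (clue 2).
That leaves wine as the drink for house 1.
House 2 drink: only coffee fits.
Clue 1 places the person who drives a scooter in house 2.
Clue 5: the person with the poplar tree is in house 4.
House 3's vehicle must be minivan (nothing else left).
The person with the pine tree is in house 1 (clue 7).
The person who drives a jeep is in house 1 (clue 7).
That leaves fir as the tree for house 2.
House 4 vehicle: only hatchback fits.
So: house 1 = pine/wine/jeep, house 2 = fir/coffee/scooter, house 3 = willow/soda/minivan, house 4 = poplar/tea/hatchback.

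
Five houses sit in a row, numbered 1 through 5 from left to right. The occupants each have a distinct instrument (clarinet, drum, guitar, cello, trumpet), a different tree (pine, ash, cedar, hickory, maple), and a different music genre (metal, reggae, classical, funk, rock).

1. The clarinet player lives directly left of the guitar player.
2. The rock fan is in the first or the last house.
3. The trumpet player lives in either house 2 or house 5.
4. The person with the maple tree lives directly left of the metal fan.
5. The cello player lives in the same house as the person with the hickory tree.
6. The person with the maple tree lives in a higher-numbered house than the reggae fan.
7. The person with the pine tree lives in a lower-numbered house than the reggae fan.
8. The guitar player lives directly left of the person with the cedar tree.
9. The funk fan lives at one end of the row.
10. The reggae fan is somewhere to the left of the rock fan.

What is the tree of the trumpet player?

The rock fan is in house 5 (clue 10).
The person with the maple tree is in house 3 (clue 6).
Clue 6 places the reggae fan in house 2.
From clue 7, the person with the pine tree must be in house 1.
The only music genre still possible for house 1 is funk.
By clue 4, the metal fan is in house 4.
So house 3 gets classical for music genre.
The only instrument still possible for house 1 is drum.
The clarinet player is narrowed to house 2 or 3; consider each.
Placing it in house 2 leads to a contradiction, so it's in house 3.
Clue 1: the guitar player is in house 4.
Clue 8 places the person with the cedar tree in house 5.
Clue 5: the cello player is in house 2.
From clue 5, the person with the hickory tree must be in house 2.
The only instrument still possible for house 5 is trumpet.
That leaves ash as the tree for house 4.
So: house 1 = drum/pine/funk, house 2 = cello/hickory/reggae, house 3 = clarinet/maple/classical, house 4 = guitar/ash/metal, house 5 = trumpet/cedar/rock.

cedar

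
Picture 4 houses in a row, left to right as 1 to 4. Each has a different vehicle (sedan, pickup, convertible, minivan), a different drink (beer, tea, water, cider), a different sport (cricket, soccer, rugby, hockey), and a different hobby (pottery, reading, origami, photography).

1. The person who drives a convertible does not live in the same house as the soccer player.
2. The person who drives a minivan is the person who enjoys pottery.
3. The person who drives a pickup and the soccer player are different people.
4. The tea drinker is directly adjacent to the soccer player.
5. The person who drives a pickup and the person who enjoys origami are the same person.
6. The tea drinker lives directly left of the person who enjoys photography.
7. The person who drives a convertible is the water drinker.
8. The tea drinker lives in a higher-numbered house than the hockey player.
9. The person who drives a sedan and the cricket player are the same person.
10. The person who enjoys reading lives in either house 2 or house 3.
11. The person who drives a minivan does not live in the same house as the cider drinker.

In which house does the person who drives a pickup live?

The tea drinker is narrowed to house 2 or 3; consider each.
Placing it in house 2 leads to a contradiction, so it's in house 3.
The person who enjoys photography is in house 4 (clue 6).
The hockey player is narrowed to house 1 or 2; consider each.
Placing it in house 2 leads to a contradiction, so it's in house 1.
The soccer player is narrowed to house 2 or 4; consider each.
Placing it in house 4 leads to a contradiction, so it's in house 2.
The only vehicle still possible for house 2 is minivan.
By clue 2, the person who enjoys pottery is in house 2.
So house 2 gets beer for drink.
House 1 hobby: only origami fits.
The only hobby still possible for house 3 is reading.
Clue 5 places the person who drives a pickup in house 1.
The only vehicle still possible for house 3 is sedan.
House 4's vehicle must be convertible (nothing else left).
Clue 7: the water drinker is in house 4.
By clue 9, the cricket player is in house 3.
House 1 drink: only cider fits.
That leaves rugby as the sport for house 4.
So: house 1 = pickup/cider/hockey/origami, house 2 = minivan/beer/soccer/pottery, house 3 = sedan/tea/cricket/reading, house 4 = convertible/water/rugby/photography.

1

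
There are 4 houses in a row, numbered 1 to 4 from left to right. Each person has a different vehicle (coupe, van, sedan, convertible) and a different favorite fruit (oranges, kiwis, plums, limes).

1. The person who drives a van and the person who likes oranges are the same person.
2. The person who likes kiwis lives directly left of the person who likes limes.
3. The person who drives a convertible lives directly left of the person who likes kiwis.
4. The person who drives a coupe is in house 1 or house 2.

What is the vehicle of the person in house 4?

The person who drives a convertible is narrowed to house 1 or 2; consider each.
Placing it in house 2 leads to a contradiction, so it's in house 1.
The person who likes kiwis is in house 2 (clue 3).
From clue 2, the person who likes limes must be in house 3.
House 2 vehicle: only coupe fits.
House 1 favorite fruit: only plums fits.
The only favorite fruit still possible for house 4 is oranges.
Clue 1 places the person who drives a van in house 4.
That leaves sedan as the vehicle for house 3.
So: house 1 = convertible/plums, house 2 = coupe/kiwis, house 3 = sedan/limes, house 4 = van/oranges.

van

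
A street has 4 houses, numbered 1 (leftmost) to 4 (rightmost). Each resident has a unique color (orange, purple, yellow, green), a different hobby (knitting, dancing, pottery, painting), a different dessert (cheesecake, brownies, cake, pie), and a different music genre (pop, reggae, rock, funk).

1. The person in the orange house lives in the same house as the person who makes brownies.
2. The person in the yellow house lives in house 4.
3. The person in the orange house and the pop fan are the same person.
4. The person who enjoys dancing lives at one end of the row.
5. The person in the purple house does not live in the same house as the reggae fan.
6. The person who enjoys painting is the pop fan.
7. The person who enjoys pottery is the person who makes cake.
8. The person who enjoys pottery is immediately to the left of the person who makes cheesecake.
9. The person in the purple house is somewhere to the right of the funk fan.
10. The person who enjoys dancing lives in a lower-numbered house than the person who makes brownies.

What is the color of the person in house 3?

By clue 2, the person in the yellow house is in house 4.
Clue 10 places the person who enjoys dancing in house 1.
House 1's color must be green (nothing else left).
The only hobby still possible for house 4 is knitting.
The only dessert still possible for house 1 is pie.
The only dessert still possible for house 4 is cheesecake.
Clue 8 places the person who enjoys pottery in house 3.
House 2's hobby must be painting (nothing else left).
By clue 6, the pop fan is in house 2.
Clue 7 places the person who makes cake in house 3.
The only dessert still possible for house 2 is brownies.
House 1 music genre: only funk fits.
The person in the orange house is in house 2 (clue 1).
That leaves purple as the color for house 3.
Clue 5 places the reggae fan in house 4.
So house 3 gets rock for music genre.
So: house 1 = green/dancing/pie/funk, house 2 = orange/painting/brownies/pop, house 3 = purple/pottery/cake/rock, house 4 = yellow/knitting/cheesecake/reggae.

purple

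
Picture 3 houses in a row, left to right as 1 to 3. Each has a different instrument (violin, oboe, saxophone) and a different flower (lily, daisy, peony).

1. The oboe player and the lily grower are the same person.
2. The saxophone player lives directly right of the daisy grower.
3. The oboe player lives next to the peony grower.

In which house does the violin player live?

The saxophone player is narrowed to house 2 or 3; consider each.
Placing it in house 3 leads to a contradiction, so it's in house 2.
Clue 2 places the daisy grower in house 1.
By clue 1, the oboe player is in house 3.
Clue 1 places the lily grower in house 3.
By clue 3, the peony grower is in house 2.
House 1 instrument: only violin fits.
So: house 1 = violin/daisy, house 2 = saxophone/peony, house 3 = oboe/lily.

1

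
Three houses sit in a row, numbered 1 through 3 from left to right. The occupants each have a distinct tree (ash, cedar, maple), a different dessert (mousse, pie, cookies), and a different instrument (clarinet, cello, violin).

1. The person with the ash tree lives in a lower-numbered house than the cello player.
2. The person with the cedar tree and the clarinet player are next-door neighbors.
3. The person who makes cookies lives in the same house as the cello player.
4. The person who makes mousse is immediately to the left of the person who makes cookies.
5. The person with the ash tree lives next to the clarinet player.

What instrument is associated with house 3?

cello

The person with the ash tree is narrowed to house 1 or 2; consider each.
Placing it in house 2 leads to a contradiction, so it's in house 1.
From clue 5, the clarinet player must be in house 2.
House 1 instrument: only violin fits.
House 3's instrument must be cello (nothing else left).
By clue 2, the person with the cedar tree is in house 3.
From clue 3, the person who makes cookies must be in house 3.
The person who makes mousse is in house 2 (clue 4).
So house 2 gets maple for tree.
That leaves pie as the dessert for house 1.
So: house 1 = ash/pie/violin, house 2 = maple/mousse/clarinet, house 3 = cedar/cookies/cello.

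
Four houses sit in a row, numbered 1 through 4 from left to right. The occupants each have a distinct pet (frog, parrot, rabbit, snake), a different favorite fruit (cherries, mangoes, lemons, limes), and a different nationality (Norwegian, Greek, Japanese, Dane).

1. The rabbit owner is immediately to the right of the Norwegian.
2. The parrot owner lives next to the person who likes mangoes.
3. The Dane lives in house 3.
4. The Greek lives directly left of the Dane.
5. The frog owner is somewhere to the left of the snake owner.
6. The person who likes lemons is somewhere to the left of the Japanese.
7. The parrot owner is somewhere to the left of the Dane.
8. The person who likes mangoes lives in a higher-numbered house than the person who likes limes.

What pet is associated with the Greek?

rabbit

From clue 3, the Dane must be in house 3.
The Greek is in house 2 (clue 4).
The only nationality still possible for house 1 is Norwegian.
So house 4 gets Japanese for nationality.
By clue 1, the rabbit owner is in house 2.
So house 4 gets snake for pet.
House 4's favorite fruit must be cherries (nothing else left).
By clue 2, the person who likes mangoes is in house 2.
Clue 8: the person who likes limes is in house 1.
House 1 pet: only parrot fits.
House 3's pet must be frog (nothing else left).
So house 3 gets lemons for favorite fruit.
So: house 1 = parrot/limes/Norwegian, house 2 = rabbit/mangoes/Greek, house 3 = frog/lemons/Dane, house 4 = snake/cherries/Japanese.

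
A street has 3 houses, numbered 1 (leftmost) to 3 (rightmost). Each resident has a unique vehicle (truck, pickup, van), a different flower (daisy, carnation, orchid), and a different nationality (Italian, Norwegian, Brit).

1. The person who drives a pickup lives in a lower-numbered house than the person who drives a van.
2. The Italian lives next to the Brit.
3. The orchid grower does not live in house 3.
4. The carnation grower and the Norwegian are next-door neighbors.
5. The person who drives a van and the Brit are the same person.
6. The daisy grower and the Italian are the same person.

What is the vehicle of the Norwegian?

pickup

The person who drives a pickup is narrowed to house 1 or 2; consider each.
Placing it in house 2 leads to a contradiction, so it's in house 1.
The person who drives a truck is narrowed to house 2 or 3; consider each.
Placing it in house 2 leads to a contradiction, so it's in house 3.
So house 2 gets van for vehicle.
By clue 5, the Brit is in house 2.
Clue 4: the carnation grower is in house 2.
That leaves orchid as the flower for house 1.
The only flower still possible for house 3 is daisy.
Clue 6 places the Italian in house 3.
House 1's nationality must be Norwegian (nothing else left).
So: house 1 = pickup/orchid/Norwegian, house 2 = van/carnation/Brit, house 3 = truck/daisy/Italian.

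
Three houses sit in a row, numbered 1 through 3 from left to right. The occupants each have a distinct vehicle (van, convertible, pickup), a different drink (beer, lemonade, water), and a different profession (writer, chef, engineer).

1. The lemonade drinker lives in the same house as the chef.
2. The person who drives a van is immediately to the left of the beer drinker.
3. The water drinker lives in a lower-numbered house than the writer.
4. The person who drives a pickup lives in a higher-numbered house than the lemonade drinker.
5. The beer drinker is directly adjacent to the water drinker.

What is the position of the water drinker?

That leaves beer as the drink for house 3.
From clue 2, the person who drives a van must be in house 2.
By clue 5, the water drinker is in house 2.
That leaves convertible as the vehicle for house 1.
House 3 vehicle: only pickup fits.
House 1 drink: only lemonade fits.
By clue 1, the chef is in house 1.
From clue 3, the writer must be in house 3.
The only profession still possible for house 2 is engineer.
So: house 1 = convertible/lemonade/chef, house 2 = van/water/engineer, house 3 = pickup/beer/writer.

2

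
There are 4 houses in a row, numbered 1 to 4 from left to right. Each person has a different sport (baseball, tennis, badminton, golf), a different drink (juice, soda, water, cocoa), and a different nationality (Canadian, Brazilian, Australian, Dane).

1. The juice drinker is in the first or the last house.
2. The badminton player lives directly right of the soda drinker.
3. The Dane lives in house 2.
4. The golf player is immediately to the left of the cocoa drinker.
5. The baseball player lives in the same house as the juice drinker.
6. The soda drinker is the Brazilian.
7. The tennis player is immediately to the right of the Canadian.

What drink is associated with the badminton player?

cocoa

Clue 3 places the Dane in house 2.
House 4 nationality: only Australian fits.
House 3 sport: only golf fits.
From clue 4, the cocoa drinker must be in house 4.
The only sport still possible for house 1 is baseball.
The only drink still possible for house 2 is water.
The only drink still possible for house 3 is soda.
The badminton player is in house 4 (clue 2).
From clue 6, the Brazilian must be in house 3.
The only sport still possible for house 2 is tennis.
The only drink still possible for house 1 is juice.
House 1 nationality: only Canadian fits.
So: house 1 = baseball/juice/Canadian, house 2 = tennis/water/Dane, house 3 = golf/soda/Brazilian, house 4 = badminton/cocoa/Australian.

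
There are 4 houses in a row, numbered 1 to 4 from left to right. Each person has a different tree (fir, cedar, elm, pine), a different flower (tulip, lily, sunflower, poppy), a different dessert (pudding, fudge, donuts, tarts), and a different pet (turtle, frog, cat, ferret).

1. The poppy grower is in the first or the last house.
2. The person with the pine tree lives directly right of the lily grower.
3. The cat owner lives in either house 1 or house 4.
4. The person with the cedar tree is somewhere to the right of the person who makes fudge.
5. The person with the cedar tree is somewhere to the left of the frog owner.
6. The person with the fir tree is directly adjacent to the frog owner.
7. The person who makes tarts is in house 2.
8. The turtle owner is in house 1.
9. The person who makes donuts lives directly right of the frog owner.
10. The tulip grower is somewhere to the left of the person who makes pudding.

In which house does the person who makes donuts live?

Clue 7: the person who makes tarts is in house 2.
From clue 8, the turtle owner must be in house 1.
Clue 9: the person who makes donuts is in house 4.
The frog owner is in house 3 (clue 9).
The only tree still possible for house 1 is elm.
So house 1 gets fudge for dessert.
That leaves pudding as the dessert for house 3.
House 2's pet must be ferret (nothing else left).
The only pet still possible for house 4 is cat.
Clue 5 places the person with the cedar tree in house 2.
The only tree still possible for house 3 is pine.
House 4's tree must be fir (nothing else left).
Clue 2: the lily grower is in house 2.
House 3 flower: only sunflower fits.
So house 4 gets poppy for flower.
House 1 flower: only tulip fits.
So: house 1 = elm/tulip/fudge/turtle, house 2 = cedar/lily/tarts/ferret, house 3 = pine/sunflower/pudding/frog, house 4 = fir/poppy/donuts/cat.

4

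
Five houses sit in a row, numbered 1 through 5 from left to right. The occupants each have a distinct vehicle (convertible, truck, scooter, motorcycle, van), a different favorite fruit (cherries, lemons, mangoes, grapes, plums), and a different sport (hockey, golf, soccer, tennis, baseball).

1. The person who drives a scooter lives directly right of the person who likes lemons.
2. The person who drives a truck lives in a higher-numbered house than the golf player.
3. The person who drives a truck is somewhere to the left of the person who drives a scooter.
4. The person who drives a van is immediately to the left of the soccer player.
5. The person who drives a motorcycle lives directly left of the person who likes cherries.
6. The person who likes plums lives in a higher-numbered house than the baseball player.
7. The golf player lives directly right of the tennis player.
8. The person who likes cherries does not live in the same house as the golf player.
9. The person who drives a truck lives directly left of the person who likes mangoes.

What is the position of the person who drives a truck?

4

The only favorite fruit still possible for house 1 is grapes.
The person who drives a scooter is narrowed to house 4 or 5; consider each.
Placing it in house 4 leads to a contradiction, so it's in house 5.
Clue 1: the person who likes lemons is in house 4.
House 5 favorite fruit: only mangoes fits.
The person who drives a truck is in house 4 (clue 9).
The only sport still possible for house 5 is hockey.
So house 4 gets soccer for sport.
By clue 4, the person who drives a van is in house 3.
House 3's sport must be golf (nothing else left).
Clue 7: the tennis player is in house 2.
Clue 8 places the person who likes cherries in house 2.
House 3 favorite fruit: only plums fits.
That leaves baseball as the sport for house 1.
From clue 5, the person who drives a motorcycle must be in house 1.
That leaves convertible as the vehicle for house 2.
So: house 1 = motorcycle/grapes/baseball, house 2 = convertible/cherries/tennis, house 3 = van/plums/golf, house 4 = truck/lemons/soccer, house 5 = scooter/mangoes/hockey.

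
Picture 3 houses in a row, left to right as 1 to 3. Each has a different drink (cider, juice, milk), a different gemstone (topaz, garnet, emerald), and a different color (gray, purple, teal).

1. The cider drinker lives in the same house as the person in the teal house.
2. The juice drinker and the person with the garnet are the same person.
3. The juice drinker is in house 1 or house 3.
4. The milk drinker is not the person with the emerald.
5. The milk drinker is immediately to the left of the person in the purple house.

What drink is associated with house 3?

The juice drinker is narrowed to house 1 or 3; consider each.
Placing it in house 1 leads to a contradiction, so it's in house 3.
Clue 2 places the person with the garnet in house 3.
The cider drinker is narrowed to house 1 or 2; consider each.
Placing it in house 2 leads to a contradiction, so it's in house 1.
The person in the teal house is in house 1 (clue 1).
The only drink still possible for house 2 is milk.
The person with the emerald is in house 1 (clue 4).
Clue 5: the person in the purple house is in house 3.
House 2's gemstone must be topaz (nothing else left).
The only color still possible for house 2 is gray.
So: house 1 = cider/emerald/teal, house 2 = milk/topaz/gray, house 3 = juice/garnet/purple.

juice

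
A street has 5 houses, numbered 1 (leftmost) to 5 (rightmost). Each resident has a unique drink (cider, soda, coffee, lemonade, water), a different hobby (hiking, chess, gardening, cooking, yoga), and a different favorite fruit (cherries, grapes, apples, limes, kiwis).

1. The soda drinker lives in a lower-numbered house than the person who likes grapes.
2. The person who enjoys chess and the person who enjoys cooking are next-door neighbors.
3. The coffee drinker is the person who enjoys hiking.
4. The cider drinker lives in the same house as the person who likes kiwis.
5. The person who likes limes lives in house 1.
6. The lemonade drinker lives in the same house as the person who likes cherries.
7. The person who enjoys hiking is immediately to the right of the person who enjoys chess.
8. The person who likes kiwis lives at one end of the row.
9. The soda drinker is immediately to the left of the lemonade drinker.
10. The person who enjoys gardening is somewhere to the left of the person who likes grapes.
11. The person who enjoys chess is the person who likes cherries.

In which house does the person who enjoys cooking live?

The person who likes limes is in house 1 (clue 5).
The only favorite fruit still possible for house 5 is kiwis.
Clue 4 places the cider drinker in house 5.
The only hobby still possible for house 5 is yoga.
The coffee drinker is narrowed to house 3 or 4; consider each.
Placing it in house 3 leads to a contradiction, so it's in house 4.
Clue 3: the person who enjoys hiking is in house 4.
The person who enjoys chess is in house 3 (clue 7).
From clue 11, the person who likes cherries must be in house 3.
By clue 2, the person who enjoys cooking is in house 2.
From clue 6, the lemonade drinker must be in house 3.
The soda drinker is in house 2 (clue 9).
House 1 drink: only water fits.
That leaves gardening as the hobby for house 1.
From clue 1, the person who likes grapes must be in house 4.
House 2's favorite fruit must be apples (nothing else left).
So: house 1 = water/gardening/limes, house 2 = soda/cooking/apples, house 3 = lemonade/chess/cherries, house 4 = coffee/hiking/grapes, house 5 = cider/yoga/kiwis.

2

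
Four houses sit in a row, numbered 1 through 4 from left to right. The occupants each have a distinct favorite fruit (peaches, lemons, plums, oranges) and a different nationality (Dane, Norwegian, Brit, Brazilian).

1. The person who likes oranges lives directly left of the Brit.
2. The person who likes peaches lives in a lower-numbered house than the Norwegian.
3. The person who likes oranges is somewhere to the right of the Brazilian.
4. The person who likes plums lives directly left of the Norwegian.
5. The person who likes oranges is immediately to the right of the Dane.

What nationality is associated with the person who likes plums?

Dane

House 4 favorite fruit: only lemons fits.
The person who likes oranges is narrowed to house 2 or 3; consider each.
Placing it in house 2 leads to a contradiction, so it's in house 3.
Clue 1: the Brit is in house 4.
From clue 5, the Dane must be in house 2.
That leaves Brazilian as the nationality for house 1.
The only nationality still possible for house 3 is Norwegian.
Clue 4 places the person who likes plums in house 2.
House 1's favorite fruit must be peaches (nothing else left).
So: house 1 = peaches/Brazilian, house 2 = plums/Dane, house 3 = oranges/Norwegian, house 4 = lemons/Brit.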